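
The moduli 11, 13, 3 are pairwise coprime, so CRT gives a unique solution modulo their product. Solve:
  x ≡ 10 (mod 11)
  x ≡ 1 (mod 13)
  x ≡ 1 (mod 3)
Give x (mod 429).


Moduli 11, 13, 3 are pairwise coprime; by CRT there is a unique solution modulo M = 11 · 13 · 3 = 429.
Solve pairwise, accumulating the modulus:
  Start with x ≡ 10 (mod 11).
  Combine with x ≡ 1 (mod 13): since gcd(11, 13) = 1, we get a unique residue mod 143.
    Write x = 10 + 11·t and substitute into x ≡ 1 (mod 13): 11·t ≡ 1 − 10 = -9 (mod 13).
    Reduce coefficients mod 13: 11·t ≡ 4 (mod 13).
    The inverse of 11 mod 13 is 6 (since 11·6 = 66 = 5·13 + 1), so t ≡ 6·4 = 24 ≡ 11 (mod 13).
    Then x = 10 + 11·11 = 131, valid modulo lcm(11, 13) = 143: x ≡ 131 (mod 143).
  Combine with x ≡ 1 (mod 3): since gcd(143, 3) = 1, we get a unique residue mod 429.
    Write x = 131 + 143·t and substitute into x ≡ 1 (mod 3): 143·t ≡ 1 − 131 = -130 (mod 3).
    Reduce coefficients mod 3: 2·t ≡ 2 (mod 3).
    The inverse of 2 mod 3 is 2 (since 2·2 = 4 = 1·3 + 1), so t ≡ 2·2 = 4 ≡ 1 (mod 3).
    Then x = 131 + 143·1 = 274, valid modulo lcm(143, 3) = 429: x ≡ 274 (mod 429).
Verify: 274 mod 11 = 10 ✓, 274 mod 13 = 1 ✓, 274 mod 3 = 1 ✓.

x ≡ 274 (mod 429).


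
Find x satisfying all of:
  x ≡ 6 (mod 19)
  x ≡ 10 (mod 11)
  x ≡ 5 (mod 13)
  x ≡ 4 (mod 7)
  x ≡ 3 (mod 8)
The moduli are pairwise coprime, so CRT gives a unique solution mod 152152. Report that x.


Product of moduli M = 19 · 11 · 13 · 7 · 8 = 152152.
Merge one congruence at a time:
  Start: x ≡ 6 (mod 19).
  Combine with x ≡ 10 (mod 11); new modulus lcm = 209.
    Write x = 6 + 19·t and substitute into x ≡ 10 (mod 11): 19·t ≡ 10 − 6 = 4 (mod 11).
    Reduce coefficients mod 11: 8·t ≡ 4 (mod 11).
    The inverse of 8 mod 11 is 7 (since 8·7 = 56 = 5·11 + 1), so t ≡ 7·4 = 28 ≡ 6 (mod 11).
    Then x = 6 + 19·6 = 120, valid modulo lcm(19, 11) = 209: x ≡ 120 (mod 209).
  Combine with x ≡ 5 (mod 13); new modulus lcm = 2717.
    Write x = 120 + 209·t and substitute into x ≡ 5 (mod 13): 209·t ≡ 5 − 120 = -115 (mod 13).
    Reduce coefficients mod 13: 1·t ≡ 2 (mod 13).
    So t ≡ 2 (mod 13).
    Then x = 120 + 209·2 = 538, valid modulo lcm(209, 13) = 2717: x ≡ 538 (mod 2717).
  Combine with x ≡ 4 (mod 7); new modulus lcm = 19019.
    Write x = 538 + 2717·t and substitute into x ≡ 4 (mod 7): 2717·t ≡ 4 − 538 = -534 (mod 7).
    Reduce coefficients mod 7: 1·t ≡ 5 (mod 7).
    So t ≡ 5 (mod 7).
    Then x = 538 + 2717·5 = 14123, valid modulo lcm(2717, 7) = 19019: x ≡ 14123 (mod 19019).
  Combine with x ≡ 3 (mod 8); new modulus lcm = 152152.
    Write x = 14123 + 19019·t and substitute into x ≡ 3 (mod 8): 19019·t ≡ 3 − 14123 = -14120 (mod 8).
    Reduce coefficients mod 8: 3·t ≡ 0 (mod 8).
    The inverse of 3 mod 8 is 3 (since 3·3 = 9 = 1·8 + 1), so t ≡ 3·0 = 0 ≡ 0 (mod 8).
    Then x = 14123 + 19019·0 = 14123, valid modulo lcm(19019, 8) = 152152: x ≡ 14123 (mod 152152).
Verify against each original: 14123 mod 19 = 6, 14123 mod 11 = 10, 14123 mod 13 = 5, 14123 mod 7 = 4, 14123 mod 8 = 3.

x ≡ 14123 (mod 152152).


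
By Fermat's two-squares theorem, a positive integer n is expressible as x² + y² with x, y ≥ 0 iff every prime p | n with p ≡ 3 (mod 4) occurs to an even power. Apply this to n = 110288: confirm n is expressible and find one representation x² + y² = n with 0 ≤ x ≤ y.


Step 1: Factor n = 110288 = 2^4 · 61 · 113.
Step 2: Check the mod-4 condition on each prime factor: 2 = 2 (special); 61 ≡ 1 (mod 4), exponent 1; 113 ≡ 1 (mod 4), exponent 1.
All primes ≡ 3 (mod 4) appear to even exponent (or don't appear), so by the two-squares theorem n IS expressible as a sum of two squares.
Step 3: Build a representation. Group n = k² · m with k = 4 and m = 61 · 113 = 6893 (a product of primes ≡ 1 (mod 4)); a representation of m scales to one of n via (k·x)² + (k·y)² = k²(x² + y²). Each prime p ≡ 1 (mod 4) is itself a sum of two squares; find a² by testing p − a² for a perfect square:
  61: 61 − 1² = 60, 61 − 2² = 57, 61 − 3² = 52, 61 − 4² = 45, 61 − 5² = 36 = 6² ⇒ 61 = 5² + 6².
  113: 113 − 1² = 112, 113 − 2² = 109, 113 − 3² = 104, 113 − 4² = 97, 113 − 5² = 88, 113 − 6² = 77, 113 − 7² = 64 = 8² ⇒ 113 = 7² + 8².
  Combine using the Brahmagupta–Fibonacci identity (a² + b²)(c² + d²) = (ac − bd)² + (ad + bc)² = (ac + bd)² + (ad − bc)²:
  61 · 113 = 6893: from (5² + 6²)(7² + 8²), take (5·7 − 6·8, 5·8 + 6·7) = (35 − 48, 40 + 42) = (-13, 82); dropping signs (only squares matter) gives (13, 82); check 13² + 82² = 169 + 6724 = 6893 ✓.
  Scale by k = 4: (4·13, 4·82) = (52, 328).
Step 4: Order so x ≤ y and verify: 52² + 328² = 2704 + 107584 = 110288 = n. ✓

n = 110288 = 52² + 328² (one valid representation with x ≤ y).


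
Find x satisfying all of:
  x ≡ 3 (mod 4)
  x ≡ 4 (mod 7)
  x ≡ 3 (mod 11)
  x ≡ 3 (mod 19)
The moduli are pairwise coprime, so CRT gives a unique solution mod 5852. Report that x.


Product of moduli M = 4 · 7 · 11 · 19 = 5852.
Merge one congruence at a time:
  Start: x ≡ 3 (mod 4).
  Combine with x ≡ 4 (mod 7); new modulus lcm = 28.
    Write x = 3 + 4·t and substitute into x ≡ 4 (mod 7): 4·t ≡ 4 − 3 = 1 (mod 7).
    The inverse of 4 mod 7 is 2 (since 4·2 = 8 = 1·7 + 1), so t ≡ 2·1 = 2 ≡ 2 (mod 7).
    Then x = 3 + 4·2 = 11, valid modulo lcm(4, 7) = 28: x ≡ 11 (mod 28).
  Combine with x ≡ 3 (mod 11); new modulus lcm = 308.
    Write x = 11 + 28·t and substitute into x ≡ 3 (mod 11): 28·t ≡ 3 − 11 = -8 (mod 11).
    Reduce coefficients mod 11: 6·t ≡ 3 (mod 11).
    The inverse of 6 mod 11 is 2 (since 6·2 = 12 = 1·11 + 1), so t ≡ 2·3 = 6 ≡ 6 (mod 11).
    Then x = 11 + 28·6 = 179, valid modulo lcm(28, 11) = 308: x ≡ 179 (mod 308).
  Combine with x ≡ 3 (mod 19); new modulus lcm = 5852.
    Write x = 179 + 308·t and substitute into x ≡ 3 (mod 19): 308·t ≡ 3 − 179 = -176 (mod 19).
    Reduce coefficients mod 19: 4·t ≡ 14 (mod 19).
    The inverse of 4 mod 19 is 5 (since 4·5 = 20 = 1·19 + 1), so t ≡ 5·14 = 70 ≡ 13 (mod 19).
    Then x = 179 + 308·13 = 4183, valid modulo lcm(308, 19) = 5852: x ≡ 4183 (mod 5852).
Verify against each original: 4183 mod 4 = 3, 4183 mod 7 = 4, 4183 mod 11 = 3, 4183 mod 19 = 3.

x ≡ 4183 (mod 5852).


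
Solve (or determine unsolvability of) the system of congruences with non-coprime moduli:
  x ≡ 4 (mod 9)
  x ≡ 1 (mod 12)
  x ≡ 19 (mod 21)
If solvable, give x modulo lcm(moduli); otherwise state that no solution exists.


Moduli 9, 12, 21 are not pairwise coprime, so CRT works modulo lcm(m_i) when all pairwise compatibility conditions hold.
Pairwise compatibility: gcd(m_i, m_j) must divide a_i - a_j for every pair.
Merge one congruence at a time:
  Start: x ≡ 4 (mod 9).
  Combine with x ≡ 1 (mod 12): gcd(9, 12) = 3; 1 - 4 = -3, which IS divisible by 3, so compatible.
    Write x = 4 + 9·t and substitute into x ≡ 1 (mod 12): 9·t ≡ 1 − 4 = -3 (mod 12).
    Divide the congruence (and modulus) by g = 3: 3·t ≡ -1 (mod 4).
    Reduce coefficients mod 4: 3·t ≡ 3 (mod 4).
    The inverse of 3 mod 4 is 3 (since 3·3 = 9 = 2·4 + 1), so t ≡ 3·3 = 9 ≡ 1 (mod 4).
    Then x = 4 + 9·1 = 13, valid modulo lcm(9, 12) = 36: x ≡ 13 (mod 36).
  Combine with x ≡ 19 (mod 21): gcd(36, 21) = 3; 19 - 13 = 6, which IS divisible by 3, so compatible.
    Write x = 13 + 36·t and substitute into x ≡ 19 (mod 21): 36·t ≡ 19 − 13 = 6 (mod 21).
    Divide the congruence (and modulus) by g = 3: 12·t ≡ 2 (mod 7).
    Reduce coefficients mod 7: 5·t ≡ 2 (mod 7).
    The inverse of 5 mod 7 is 3 (since 5·3 = 15 = 2·7 + 1), so t ≡ 3·2 = 6 ≡ 6 (mod 7).
    Then x = 13 + 36·6 = 229, valid modulo lcm(36, 21) = 252: x ≡ 229 (mod 252).
Verify: 229 mod 9 = 4, 229 mod 12 = 1, 229 mod 21 = 19.

x ≡ 229 (mod 252).


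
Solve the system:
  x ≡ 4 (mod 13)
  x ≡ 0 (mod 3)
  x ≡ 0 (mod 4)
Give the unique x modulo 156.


Moduli 13, 3, 4 are pairwise coprime; by CRT there is a unique solution modulo M = 13 · 3 · 4 = 156.
Solve pairwise, accumulating the modulus:
  Start with x ≡ 4 (mod 13).
  Combine with x ≡ 0 (mod 3): since gcd(13, 3) = 1, we get a unique residue mod 39.
    Write x = 4 + 13·t and substitute into x ≡ 0 (mod 3): 13·t ≡ 0 − 4 = -4 (mod 3).
    Reduce coefficients mod 3: 1·t ≡ 2 (mod 3).
    So t ≡ 2 (mod 3).
    Then x = 4 + 13·2 = 30, valid modulo lcm(13, 3) = 39: x ≡ 30 (mod 39).
  Combine with x ≡ 0 (mod 4): since gcd(39, 4) = 1, we get a unique residue mod 156.
    Write x = 30 + 39·t and substitute into x ≡ 0 (mod 4): 39·t ≡ 0 − 30 = -30 (mod 4).
    Reduce coefficients mod 4: 3·t ≡ 2 (mod 4).
    The inverse of 3 mod 4 is 3 (since 3·3 = 9 = 2·4 + 1), so t ≡ 3·2 = 6 ≡ 2 (mod 4).
    Then x = 30 + 39·2 = 108, valid modulo lcm(39, 4) = 156: x ≡ 108 (mod 156).
Verify: 108 mod 13 = 4 ✓, 108 mod 3 = 0 ✓, 108 mod 4 = 0 ✓.

x ≡ 108 (mod 156).


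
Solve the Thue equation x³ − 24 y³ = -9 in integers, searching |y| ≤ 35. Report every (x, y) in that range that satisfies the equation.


The equation is x³ - 24y³ = -9. For fixed y, x³ = 24·y³ − 9, so a solution requires the RHS to be a perfect cube.
Strategy: iterate y from -35 to 35, compute RHS = 24·y³ − 9, and check whether it is a (positive or negative) perfect cube.
Check small values of y:
  y = 0: RHS = -9 is not a perfect cube.
  y = 1: RHS = 15 is not a perfect cube.
  y = -1: RHS = -33 is not a perfect cube.
  y = 2: RHS = 183 is not a perfect cube.
  y = -2: RHS = -201 is not a perfect cube.
  y = 3: RHS = 639 is not a perfect cube.
  y = -3: RHS = -657 is not a perfect cube.
Continuing the search up to |y| = 35 finds no solutions either.
No (x, y) in the scanned range satisfies the equation.

No integer solutions with |y| ≤ 35.


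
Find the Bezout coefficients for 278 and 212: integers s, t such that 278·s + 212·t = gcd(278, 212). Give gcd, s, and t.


Euclidean algorithm on (278, 212) — divide until remainder is 0:
  278 = 1 · 212 + 66
  212 = 3 · 66 + 14
  66 = 4 · 14 + 10
  14 = 1 · 10 + 4
  10 = 2 · 4 + 2
  4 = 2 · 2 + 0
gcd(278, 212) = 2.
Track Bezout coefficients alongside the remainders: start with r₀ = 278 = a·1 + b·0 (s = 1, t = 0) and r₁ = 212 = a·0 + b·1 (s = 0, t = 1); each new remainder r_{k+1} = r_{k-1} − q_k·r_k inherits s_{k+1} = s_{k-1} − q_k·s_k, t_{k+1} = t_{k-1} − q_k·t_k, so r_k = a·s_k + b·t_k at every step:
  q = 1: r = 66, s = 1 − 1·0 = 1, t = 0 − 1·1 = -1  (check: 278·1 + 212·(-1) = 66)
  q = 3: r = 14, s = 0 − 3·1 = -3, t = 1 − 3·(-1) = 4  (check: 278·(-3) + 212·4 = 14)
  q = 4: r = 10, s = 1 − 4·(-3) = 13, t = -1 − 4·4 = -17  (check: 278·13 + 212·(-17) = 10)
  q = 1: r = 4, s = -3 − 1·13 = -16, t = 4 − 1·(-17) = 21  (check: 278·(-16) + 212·21 = 4)
  q = 2: r = 2, s = 13 − 2·(-16) = 45, t = -17 − 2·21 = -59  (check: 278·45 + 212·(-59) = 2)
The row with r = 2 (the gcd) gives the Bezout coefficients s = 45, t = -59.
Result: 278 · (45) + 212 · (-59) = 2.

gcd(278, 212) = 2; s = 45, t = -59 (check: 278·45 + 212·(-59) = 2).


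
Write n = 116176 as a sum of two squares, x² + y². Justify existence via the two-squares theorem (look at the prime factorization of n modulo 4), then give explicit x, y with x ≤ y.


Step 1: Factor n = 116176 = 2^4 · 53 · 137.
Step 2: Check the mod-4 condition on each prime factor: 2 = 2 (special); 53 ≡ 1 (mod 4), exponent 1; 137 ≡ 1 (mod 4), exponent 1.
All primes ≡ 3 (mod 4) appear to even exponent (or don't appear), so by the two-squares theorem n IS expressible as a sum of two squares.
Step 3: Build a representation. Group n = k² · m with k = 4 and m = 53 · 137 = 7261 (a product of primes ≡ 1 (mod 4)); a representation of m scales to one of n via (k·x)² + (k·y)² = k²(x² + y²). Each prime p ≡ 1 (mod 4) is itself a sum of two squares; find a² by testing p − a² for a perfect square:
  53: 53 − 1² = 52, 53 − 2² = 49 = 7² ⇒ 53 = 2² + 7².
  137: 137 − 1² = 136, 137 − 2² = 133, 137 − 3² = 128, 137 − 4² = 121 = 11² ⇒ 137 = 4² + 11².
  Combine using the Brahmagupta–Fibonacci identity (a² + b²)(c² + d²) = (ac − bd)² + (ad + bc)² = (ac + bd)² + (ad − bc)²:
  53 · 137 = 7261: from (2² + 7²)(4² + 11²), take (2·4 − 7·11, 2·11 + 7·4) = (8 − 77, 22 + 28) = (-69, 50); dropping signs (only squares matter) gives (69, 50); check 69² + 50² = 4761 + 2500 = 7261 ✓.
  Scale by k = 4: (4·69, 4·50) = (276, 200).
Step 4: Order so x ≤ y and verify: 200² + 276² = 40000 + 76176 = 116176 = n. ✓

n = 116176 = 200² + 276² (one valid representation with x ≤ y).


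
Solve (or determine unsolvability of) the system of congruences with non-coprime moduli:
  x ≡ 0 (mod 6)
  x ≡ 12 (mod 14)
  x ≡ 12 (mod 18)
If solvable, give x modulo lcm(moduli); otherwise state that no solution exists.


Moduli 6, 14, 18 are not pairwise coprime, so CRT works modulo lcm(m_i) when all pairwise compatibility conditions hold.
Pairwise compatibility: gcd(m_i, m_j) must divide a_i - a_j for every pair.
Merge one congruence at a time:
  Start: x ≡ 0 (mod 6).
  Combine with x ≡ 12 (mod 14): gcd(6, 14) = 2; 12 - 0 = 12, which IS divisible by 2, so compatible.
    Write x = 0 + 6·t and substitute into x ≡ 12 (mod 14): 6·t ≡ 12 − 0 = 12 (mod 14).
    Divide the congruence (and modulus) by g = 2: 3·t ≡ 6 (mod 7).
    The inverse of 3 mod 7 is 5 (since 3·5 = 15 = 2·7 + 1), so t ≡ 5·6 = 30 ≡ 2 (mod 7).
    Then x = 0 + 6·2 = 12, valid modulo lcm(6, 14) = 42: x ≡ 12 (mod 42).
  Combine with x ≡ 12 (mod 18): gcd(42, 18) = 6; 12 - 12 = 0, which IS divisible by 6, so compatible.
    Write x = 12 + 42·t and substitute into x ≡ 12 (mod 18): 42·t ≡ 12 − 12 = 0 (mod 18).
    Divide the congruence (and modulus) by g = 6: 7·t ≡ 0 (mod 3).
    Reduce coefficients mod 3: 1·t ≡ 0 (mod 3).
    So t ≡ 0 (mod 3).
    Then x = 12 + 42·0 = 12, valid modulo lcm(42, 18) = 126: x ≡ 12 (mod 126).
Verify: 12 mod 6 = 0, 12 mod 14 = 12, 12 mod 18 = 12.

x ≡ 12 (mod 126).


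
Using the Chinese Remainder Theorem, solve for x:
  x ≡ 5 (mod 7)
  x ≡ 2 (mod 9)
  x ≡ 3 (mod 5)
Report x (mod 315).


Moduli 7, 9, 5 are pairwise coprime; by CRT there is a unique solution modulo M = 7 · 9 · 5 = 315.
Solve pairwise, accumulating the modulus:
  Start with x ≡ 5 (mod 7).
  Combine with x ≡ 2 (mod 9): since gcd(7, 9) = 1, we get a unique residue mod 63.
    Write x = 5 + 7·t and substitute into x ≡ 2 (mod 9): 7·t ≡ 2 − 5 = -3 (mod 9).
    Reduce coefficients mod 9: 7·t ≡ 6 (mod 9).
    The inverse of 7 mod 9 is 4 (since 7·4 = 28 = 3·9 + 1), so t ≡ 4·6 = 24 ≡ 6 (mod 9).
    Then x = 5 + 7·6 = 47, valid modulo lcm(7, 9) = 63: x ≡ 47 (mod 63).
  Combine with x ≡ 3 (mod 5): since gcd(63, 5) = 1, we get a unique residue mod 315.
    Write x = 47 + 63·t and substitute into x ≡ 3 (mod 5): 63·t ≡ 3 − 47 = -44 (mod 5).
    Reduce coefficients mod 5: 3·t ≡ 1 (mod 5).
    The inverse of 3 mod 5 is 2 (since 3·2 = 6 = 1·5 + 1), so t ≡ 2·1 = 2 ≡ 2 (mod 5).
    Then x = 47 + 63·2 = 173, valid modulo lcm(63, 5) = 315: x ≡ 173 (mod 315).
Verify: 173 mod 7 = 5 ✓, 173 mod 9 = 2 ✓, 173 mod 5 = 3 ✓.

x ≡ 173 (mod 315).


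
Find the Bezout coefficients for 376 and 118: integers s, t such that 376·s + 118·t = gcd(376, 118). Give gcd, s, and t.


Euclidean algorithm on (376, 118) — divide until remainder is 0:
  376 = 3 · 118 + 22
  118 = 5 · 22 + 8
  22 = 2 · 8 + 6
  8 = 1 · 6 + 2
  6 = 3 · 2 + 0
gcd(376, 118) = 2.
Track Bezout coefficients alongside the remainders: start with r₀ = 376 = a·1 + b·0 (s = 1, t = 0) and r₁ = 118 = a·0 + b·1 (s = 0, t = 1); each new remainder r_{k+1} = r_{k-1} − q_k·r_k inherits s_{k+1} = s_{k-1} − q_k·s_k, t_{k+1} = t_{k-1} − q_k·t_k, so r_k = a·s_k + b·t_k at every step:
  q = 3: r = 22, s = 1 − 3·0 = 1, t = 0 − 3·1 = -3  (check: 376·1 + 118·(-3) = 22)
  q = 5: r = 8, s = 0 − 5·1 = -5, t = 1 − 5·(-3) = 16  (check: 376·(-5) + 118·16 = 8)
  q = 2: r = 6, s = 1 − 2·(-5) = 11, t = -3 − 2·16 = -35  (check: 376·11 + 118·(-35) = 6)
  q = 1: r = 2, s = -5 − 1·11 = -16, t = 16 − 1·(-35) = 51  (check: 376·(-16) + 118·51 = 2)
The row with r = 2 (the gcd) gives the Bezout coefficients s = -16, t = 51.
Result: 376 · (-16) + 118 · (51) = 2.

gcd(376, 118) = 2; s = -16, t = 51 (check: 376·(-16) + 118·51 = 2).


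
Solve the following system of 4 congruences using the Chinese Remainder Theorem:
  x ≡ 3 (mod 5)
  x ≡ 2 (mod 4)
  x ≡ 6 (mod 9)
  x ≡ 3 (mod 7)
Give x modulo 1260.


Product of moduli M = 5 · 4 · 9 · 7 = 1260.
Merge one congruence at a time:
  Start: x ≡ 3 (mod 5).
  Combine with x ≡ 2 (mod 4); new modulus lcm = 20.
    Write x = 3 + 5·t and substitute into x ≡ 2 (mod 4): 5·t ≡ 2 − 3 = -1 (mod 4).
    Reduce coefficients mod 4: 1·t ≡ 3 (mod 4).
    So t ≡ 3 (mod 4).
    Then x = 3 + 5·3 = 18, valid modulo lcm(5, 4) = 20: x ≡ 18 (mod 20).
  Combine with x ≡ 6 (mod 9); new modulus lcm = 180.
    Write x = 18 + 20·t and substitute into x ≡ 6 (mod 9): 20·t ≡ 6 − 18 = -12 (mod 9).
    Reduce coefficients mod 9: 2·t ≡ 6 (mod 9).
    The inverse of 2 mod 9 is 5 (since 2·5 = 10 = 1·9 + 1), so t ≡ 5·6 = 30 ≡ 3 (mod 9).
    Then x = 18 + 20·3 = 78, valid modulo lcm(20, 9) = 180: x ≡ 78 (mod 180).
  Combine with x ≡ 3 (mod 7); new modulus lcm = 1260.
    Write x = 78 + 180·t and substitute into x ≡ 3 (mod 7): 180·t ≡ 3 − 78 = -75 (mod 7).
    Reduce coefficients mod 7: 5·t ≡ 2 (mod 7).
    The inverse of 5 mod 7 is 3 (since 5·3 = 15 = 2·7 + 1), so t ≡ 3·2 = 6 ≡ 6 (mod 7).
    Then x = 78 + 180·6 = 1158, valid modulo lcm(180, 7) = 1260: x ≡ 1158 (mod 1260).
Verify against each original: 1158 mod 5 = 3, 1158 mod 4 = 2, 1158 mod 9 = 6, 1158 mod 7 = 3.

x ≡ 1158 (mod 1260).


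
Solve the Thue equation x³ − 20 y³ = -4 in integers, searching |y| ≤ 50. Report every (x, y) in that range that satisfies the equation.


The equation is x³ - 20y³ = -4. For fixed y, x³ = 20·y³ − 4, so a solution requires the RHS to be a perfect cube.
Strategy: iterate y from -50 to 50, compute RHS = 20·y³ − 4, and check whether it is a (positive or negative) perfect cube.
Check small values of y:
  y = 0: RHS = -4 is not a perfect cube.
  y = 1: RHS = 16 is not a perfect cube.
  y = -1: RHS = -24 is not a perfect cube.
  y = 2: RHS = 156 is not a perfect cube.
  y = -2: RHS = -164 is not a perfect cube.
  y = 3: RHS = 536 is not a perfect cube.
  y = -3: RHS = -544 is not a perfect cube.
Continuing the search up to |y| = 50 finds no solutions either.
No (x, y) in the scanned range satisfies the equation.

No integer solutions with |y| ≤ 50.


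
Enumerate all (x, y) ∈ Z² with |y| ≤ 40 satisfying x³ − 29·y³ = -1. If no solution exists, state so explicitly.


The equation is x³ - 29y³ = -1. For fixed y, x³ = 29·y³ − 1, so a solution requires the RHS to be a perfect cube.
Strategy: iterate y from -40 to 40, compute RHS = 29·y³ − 1, and check whether it is a (positive or negative) perfect cube.
Check small values of y:
  y = 0: RHS = -1 = (-1)³ ⇒ x = -1 works.
  y = 1: RHS = 28 is not a perfect cube.
  y = -1: RHS = -30 is not a perfect cube.
  y = 2: RHS = 231 is not a perfect cube.
  y = -2: RHS = -233 is not a perfect cube.
  y = 3: RHS = 782 is not a perfect cube.
  y = -3: RHS = -784 is not a perfect cube.
Continuing the search up to |y| = 40 finds no further solutions beyond those listed.
Collected solutions: (-1, 0).

Solutions (with |y| ≤ 40): (-1, 0).


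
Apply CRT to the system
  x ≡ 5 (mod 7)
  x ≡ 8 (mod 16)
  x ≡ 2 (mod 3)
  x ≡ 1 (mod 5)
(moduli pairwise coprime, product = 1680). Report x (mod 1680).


Product of moduli M = 7 · 16 · 3 · 5 = 1680.
Merge one congruence at a time:
  Start: x ≡ 5 (mod 7).
  Combine with x ≡ 8 (mod 16); new modulus lcm = 112.
    Write x = 5 + 7·t and substitute into x ≡ 8 (mod 16): 7·t ≡ 8 − 5 = 3 (mod 16).
    The inverse of 7 mod 16 is 7 (since 7·7 = 49 = 3·16 + 1), so t ≡ 7·3 = 21 ≡ 5 (mod 16).
    Then x = 5 + 7·5 = 40, valid modulo lcm(7, 16) = 112: x ≡ 40 (mod 112).
  Combine with x ≡ 2 (mod 3); new modulus lcm = 336.
    Write x = 40 + 112·t and substitute into x ≡ 2 (mod 3): 112·t ≡ 2 − 40 = -38 (mod 3).
    Reduce coefficients mod 3: 1·t ≡ 1 (mod 3).
    So t ≡ 1 (mod 3).
    Then x = 40 + 112·1 = 152, valid modulo lcm(112, 3) = 336: x ≡ 152 (mod 336).
  Combine with x ≡ 1 (mod 5); new modulus lcm = 1680.
    Write x = 152 + 336·t and substitute into x ≡ 1 (mod 5): 336·t ≡ 1 − 152 = -151 (mod 5).
    Reduce coefficients mod 5: 1·t ≡ 4 (mod 5).
    So t ≡ 4 (mod 5).
    Then x = 152 + 336·4 = 1496, valid modulo lcm(336, 5) = 1680: x ≡ 1496 (mod 1680).
Verify against each original: 1496 mod 7 = 5, 1496 mod 16 = 8, 1496 mod 3 = 2, 1496 mod 5 = 1.

x ≡ 1496 (mod 1680).


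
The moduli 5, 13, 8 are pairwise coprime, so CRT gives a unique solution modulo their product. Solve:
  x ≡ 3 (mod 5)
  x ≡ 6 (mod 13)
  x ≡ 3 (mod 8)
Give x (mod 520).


Moduli 5, 13, 8 are pairwise coprime; by CRT there is a unique solution modulo M = 5 · 13 · 8 = 520.
Solve pairwise, accumulating the modulus:
  Start with x ≡ 3 (mod 5).
  Combine with x ≡ 6 (mod 13): since gcd(5, 13) = 1, we get a unique residue mod 65.
    Write x = 3 + 5·t and substitute into x ≡ 6 (mod 13): 5·t ≡ 6 − 3 = 3 (mod 13).
    The inverse of 5 mod 13 is 8 (since 5·8 = 40 = 3·13 + 1), so t ≡ 8·3 = 24 ≡ 11 (mod 13).
    Then x = 3 + 5·11 = 58, valid modulo lcm(5, 13) = 65: x ≡ 58 (mod 65).
  Combine with x ≡ 3 (mod 8): since gcd(65, 8) = 1, we get a unique residue mod 520.
    Write x = 58 + 65·t and substitute into x ≡ 3 (mod 8): 65·t ≡ 3 − 58 = -55 (mod 8).
    Reduce coefficients mod 8: 1·t ≡ 1 (mod 8).
    So t ≡ 1 (mod 8).
    Then x = 58 + 65·1 = 123, valid modulo lcm(65, 8) = 520: x ≡ 123 (mod 520).
Verify: 123 mod 5 = 3 ✓, 123 mod 13 = 6 ✓, 123 mod 8 = 3 ✓.

x ≡ 123 (mod 520).


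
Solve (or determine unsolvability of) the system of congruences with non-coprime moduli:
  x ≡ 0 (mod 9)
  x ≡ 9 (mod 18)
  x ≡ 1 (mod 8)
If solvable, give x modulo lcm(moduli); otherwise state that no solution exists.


Moduli 9, 18, 8 are not pairwise coprime, so CRT works modulo lcm(m_i) when all pairwise compatibility conditions hold.
Pairwise compatibility: gcd(m_i, m_j) must divide a_i - a_j for every pair.
Merge one congruence at a time:
  Start: x ≡ 0 (mod 9).
  Combine with x ≡ 9 (mod 18): gcd(9, 18) = 9; 9 - 0 = 9, which IS divisible by 9, so compatible.
    Write x = 0 + 9·t and substitute into x ≡ 9 (mod 18): 9·t ≡ 9 − 0 = 9 (mod 18).
    Divide the congruence (and modulus) by g = 9: 1·t ≡ 1 (mod 2).
    So t ≡ 1 (mod 2).
    Then x = 0 + 9·1 = 9, valid modulo lcm(9, 18) = 18: x ≡ 9 (mod 18).
  Combine with x ≡ 1 (mod 8): gcd(18, 8) = 2; 1 - 9 = -8, which IS divisible by 2, so compatible.
    Write x = 9 + 18·t and substitute into x ≡ 1 (mod 8): 18·t ≡ 1 − 9 = -8 (mod 8).
    Divide the congruence (and modulus) by g = 2: 9·t ≡ -4 (mod 4).
    Reduce coefficients mod 4: 1·t ≡ 0 (mod 4).
    So t ≡ 0 (mod 4).
    Then x = 9 + 18·0 = 9, valid modulo lcm(18, 8) = 72: x ≡ 9 (mod 72).
Verify: 9 mod 9 = 0, 9 mod 18 = 9, 9 mod 8 = 1.

x ≡ 9 (mod 72).


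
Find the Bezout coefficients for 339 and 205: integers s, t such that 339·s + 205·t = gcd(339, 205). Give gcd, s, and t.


Euclidean algorithm on (339, 205) — divide until remainder is 0:
  339 = 1 · 205 + 134
  205 = 1 · 134 + 71
  134 = 1 · 71 + 63
  71 = 1 · 63 + 8
  63 = 7 · 8 + 7
  8 = 1 · 7 + 1
  7 = 7 · 1 + 0
gcd(339, 205) = 1.
Track Bezout coefficients alongside the remainders: start with r₀ = 339 = a·1 + b·0 (s = 1, t = 0) and r₁ = 205 = a·0 + b·1 (s = 0, t = 1); each new remainder r_{k+1} = r_{k-1} − q_k·r_k inherits s_{k+1} = s_{k-1} − q_k·s_k, t_{k+1} = t_{k-1} − q_k·t_k, so r_k = a·s_k + b·t_k at every step:
  q = 1: r = 134, s = 1 − 1·0 = 1, t = 0 − 1·1 = -1  (check: 339·1 + 205·(-1) = 134)
  q = 1: r = 71, s = 0 − 1·1 = -1, t = 1 − 1·(-1) = 2  (check: 339·(-1) + 205·2 = 71)
  q = 1: r = 63, s = 1 − 1·(-1) = 2, t = -1 − 1·2 = -3  (check: 339·2 + 205·(-3) = 63)
  q = 1: r = 8, s = -1 − 1·2 = -3, t = 2 − 1·(-3) = 5  (check: 339·(-3) + 205·5 = 8)
  q = 7: r = 7, s = 2 − 7·(-3) = 23, t = -3 − 7·5 = -38  (check: 339·23 + 205·(-38) = 7)
  q = 1: r = 1, s = -3 − 1·23 = -26, t = 5 − 1·(-38) = 43  (check: 339·(-26) + 205·43 = 1)
The row with r = 1 (the gcd) gives the Bezout coefficients s = -26, t = 43.
Result: 339 · (-26) + 205 · (43) = 1.

gcd(339, 205) = 1; s = -26, t = 43 (check: 339·(-26) + 205·43 = 1).


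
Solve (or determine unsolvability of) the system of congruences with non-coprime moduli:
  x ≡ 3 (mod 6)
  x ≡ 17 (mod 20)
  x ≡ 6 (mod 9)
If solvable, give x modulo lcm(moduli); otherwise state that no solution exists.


Moduli 6, 20, 9 are not pairwise coprime, so CRT works modulo lcm(m_i) when all pairwise compatibility conditions hold.
Pairwise compatibility: gcd(m_i, m_j) must divide a_i - a_j for every pair.
Merge one congruence at a time:
  Start: x ≡ 3 (mod 6).
  Combine with x ≡ 17 (mod 20): gcd(6, 20) = 2; 17 - 3 = 14, which IS divisible by 2, so compatible.
    Write x = 3 + 6·t and substitute into x ≡ 17 (mod 20): 6·t ≡ 17 − 3 = 14 (mod 20).
    Divide the congruence (and modulus) by g = 2: 3·t ≡ 7 (mod 10).
    The inverse of 3 mod 10 is 7 (since 3·7 = 21 = 2·10 + 1), so t ≡ 7·7 = 49 ≡ 9 (mod 10).
    Then x = 3 + 6·9 = 57, valid modulo lcm(6, 20) = 60: x ≡ 57 (mod 60).
  Combine with x ≡ 6 (mod 9): gcd(60, 9) = 3; 6 - 57 = -51, which IS divisible by 3, so compatible.
    Write x = 57 + 60·t and substitute into x ≡ 6 (mod 9): 60·t ≡ 6 − 57 = -51 (mod 9).
    Divide the congruence (and modulus) by g = 3: 20·t ≡ -17 (mod 3).
    Reduce coefficients mod 3: 2·t ≡ 1 (mod 3).
    The inverse of 2 mod 3 is 2 (since 2·2 = 4 = 1·3 + 1), so t ≡ 2·1 = 2 ≡ 2 (mod 3).
    Then x = 57 + 60·2 = 177, valid modulo lcm(60, 9) = 180: x ≡ 177 (mod 180).
Verify: 177 mod 6 = 3, 177 mod 20 = 17, 177 mod 9 = 6.

x ≡ 177 (mod 180).


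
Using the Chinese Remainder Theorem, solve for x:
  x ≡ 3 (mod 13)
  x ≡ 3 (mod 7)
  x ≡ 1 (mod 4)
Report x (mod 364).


Moduli 13, 7, 4 are pairwise coprime; by CRT there is a unique solution modulo M = 13 · 7 · 4 = 364.
Solve pairwise, accumulating the modulus:
  Start with x ≡ 3 (mod 13).
  Combine with x ≡ 3 (mod 7): since gcd(13, 7) = 1, we get a unique residue mod 91.
    Write x = 3 + 13·t and substitute into x ≡ 3 (mod 7): 13·t ≡ 3 − 3 = 0 (mod 7).
    Reduce coefficients mod 7: 6·t ≡ 0 (mod 7).
    The inverse of 6 mod 7 is 6 (since 6·6 = 36 = 5·7 + 1), so t ≡ 6·0 = 0 ≡ 0 (mod 7).
    Then x = 3 + 13·0 = 3, valid modulo lcm(13, 7) = 91: x ≡ 3 (mod 91).
  Combine with x ≡ 1 (mod 4): since gcd(91, 4) = 1, we get a unique residue mod 364.
    Write x = 3 + 91·t and substitute into x ≡ 1 (mod 4): 91·t ≡ 1 − 3 = -2 (mod 4).
    Reduce coefficients mod 4: 3·t ≡ 2 (mod 4).
    The inverse of 3 mod 4 is 3 (since 3·3 = 9 = 2·4 + 1), so t ≡ 3·2 = 6 ≡ 2 (mod 4).
    Then x = 3 + 91·2 = 185, valid modulo lcm(91, 4) = 364: x ≡ 185 (mod 364).
Verify: 185 mod 13 = 3 ✓, 185 mod 7 = 3 ✓, 185 mod 4 = 1 ✓.

x ≡ 185 (mod 364).


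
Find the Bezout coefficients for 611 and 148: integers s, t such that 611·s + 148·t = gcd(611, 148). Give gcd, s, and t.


Euclidean algorithm on (611, 148) — divide until remainder is 0:
  611 = 4 · 148 + 19
  148 = 7 · 19 + 15
  19 = 1 · 15 + 4
  15 = 3 · 4 + 3
  4 = 1 · 3 + 1
  3 = 3 · 1 + 0
gcd(611, 148) = 1.
Track Bezout coefficients alongside the remainders: start with r₀ = 611 = a·1 + b·0 (s = 1, t = 0) and r₁ = 148 = a·0 + b·1 (s = 0, t = 1); each new remainder r_{k+1} = r_{k-1} − q_k·r_k inherits s_{k+1} = s_{k-1} − q_k·s_k, t_{k+1} = t_{k-1} − q_k·t_k, so r_k = a·s_k + b·t_k at every step:
  q = 4: r = 19, s = 1 − 4·0 = 1, t = 0 − 4·1 = -4  (check: 611·1 + 148·(-4) = 19)
  q = 7: r = 15, s = 0 − 7·1 = -7, t = 1 − 7·(-4) = 29  (check: 611·(-7) + 148·29 = 15)
  q = 1: r = 4, s = 1 − 1·(-7) = 8, t = -4 − 1·29 = -33  (check: 611·8 + 148·(-33) = 4)
  q = 3: r = 3, s = -7 − 3·8 = -31, t = 29 − 3·(-33) = 128  (check: 611·(-31) + 148·128 = 3)
  q = 1: r = 1, s = 8 − 1·(-31) = 39, t = -33 − 1·128 = -161  (check: 611·39 + 148·(-161) = 1)
The row with r = 1 (the gcd) gives the Bezout coefficients s = 39, t = -161.
Result: 611 · (39) + 148 · (-161) = 1.

gcd(611, 148) = 1; s = 39, t = -161 (check: 611·39 + 148·(-161) = 1).


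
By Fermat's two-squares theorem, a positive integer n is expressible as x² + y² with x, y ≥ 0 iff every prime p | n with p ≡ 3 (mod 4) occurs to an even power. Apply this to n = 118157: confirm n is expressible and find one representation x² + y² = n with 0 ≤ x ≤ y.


Step 1: Factor n = 118157 = 13 · 61 · 149.
Step 2: Check the mod-4 condition on each prime factor: 13 ≡ 1 (mod 4), exponent 1; 61 ≡ 1 (mod 4), exponent 1; 149 ≡ 1 (mod 4), exponent 1.
All primes ≡ 3 (mod 4) appear to even exponent (or don't appear), so by the two-squares theorem n IS expressible as a sum of two squares.
Step 3: Build a representation. Here n = 13 · 61 · 149 is a product of primes ≡ 1 (mod 4). Each prime p ≡ 1 (mod 4) is itself a sum of two squares; find a² by testing p − a² for a perfect square:
  13: 13 − 1² = 12, 13 − 2² = 9 = 3² ⇒ 13 = 2² + 3².
  61: 61 − 1² = 60, 61 − 2² = 57, 61 − 3² = 52, 61 − 4² = 45, 61 − 5² = 36 = 6² ⇒ 61 = 5² + 6².
  149: 149 − 1² = 148, 149 − 2² = 145, 149 − 3² = 140, 149 − 4² = 133, 149 − 5² = 124, 149 − 6² = 113, 149 − 7² = 100 = 10² ⇒ 149 = 7² + 10².
  Combine using the Brahmagupta–Fibonacci identity (a² + b²)(c² + d²) = (ac − bd)² + (ad + bc)² = (ac + bd)² + (ad − bc)²:
  13 · 61 = 793: from (2² + 3²)(5² + 6²), take (2·5 − 3·6, 2·6 + 3·5) = (10 − 18, 12 + 15) = (-8, 27); dropping signs (only squares matter) gives (8, 27); check 8² + 27² = 64 + 729 = 793 ✓.
  793 · 149 = 118157: from (8² + 27²)(7² + 10²), take (8·7 − 27·10, 8·10 + 27·7) = (56 − 270, 80 + 189) = (-214, 269); dropping signs (only squares matter) gives (214, 269); check 214² + 269² = 45796 + 72361 = 118157 ✓.
Step 4: Order so x ≤ y and verify: 214² + 269² = 45796 + 72361 = 118157 = n. ✓

n = 118157 = 214² + 269² (one valid representation with x ≤ y).


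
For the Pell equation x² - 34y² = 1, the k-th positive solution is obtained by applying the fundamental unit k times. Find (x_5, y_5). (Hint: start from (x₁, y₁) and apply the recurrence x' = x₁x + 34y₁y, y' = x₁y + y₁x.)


Step 1: Find the fundamental solution (x₁, y₁) of x² - 34y² = 1.
  Expand √34 as a continued fraction. a₀ = ⌊√34⌋ = 5; iterate m_{k+1} = d_k·a_k − m_k, d_{k+1} = (34 − m_{k+1}²)/d_k, a_{k+1} = ⌊(a₀ + m_{k+1})/d_{k+1}⌋ (starting m₀ = 0, d₀ = 1), with convergents p_k = a_k·p_{k-1} + p_{k-2}, q_k = a_k·q_{k-1} + q_{k-2} (p₋₁ = 1, q₋₁ = 0):
  k = 0: a₀ = 5; p₀/q₀ = 5/1; p₀² − 34·q₀² = 25 − 34 = -9.
  k = 1: m = 5, d = 9, a = ⌊(5 + 5)/9⌋ = 1; p/q = (1·5 + 1)/(1·1 + 0) = 6/1; p² − 34·q² = 36 − 34 = 2.
  k = 2: m = 4, d = 2, a = ⌊(5 + 4)/2⌋ = 4; p/q = (4·6 + 5)/(4·1 + 1) = 29/5; p² − 34·q² = 841 − 850 = -9.
  k = 3: m = 4, d = 9, a = ⌊(5 + 4)/9⌋ = 1; p/q = (1·29 + 6)/(1·5 + 1) = 35/6; p² − 34·q² = 1225 − 1224 = 1.
  The first convergent with p² − 34·q² = 1 gives the fundamental solution (x₁, y₁) = (35, 6).
Step 2: Apply the recurrence (x_{n+1}, y_{n+1}) = (x₁x_n + 34y₁y_n, x₁y_n + y₁x_n) repeatedly.
  From (x_1, y_1) = (35, 6): x_2 = 35·35 + 34·6·6 = 2449; y_2 = 35·6 + 6·35 = 420.
  From (x_2, y_2) = (2449, 420): x_3 = 35·2449 + 34·6·420 = 171395; y_3 = 35·420 + 6·2449 = 29394.
  From (x_3, y_3) = (171395, 29394): x_4 = 35·171395 + 34·6·29394 = 11995201; y_4 = 35·29394 + 6·171395 = 2057160.
  From (x_4, y_4) = (11995201, 2057160): x_5 = 35·11995201 + 34·6·2057160 = 839492675; y_5 = 35·2057160 + 6·11995201 = 143971806.
Step 3: Verify x_5² - 34·y_5² = 704747951378655625 - 704747951378655624 = 1 (should be 1). ✓

(x_1, y_1) = (35, 6); (x_5, y_5) = (839492675, 143971806).


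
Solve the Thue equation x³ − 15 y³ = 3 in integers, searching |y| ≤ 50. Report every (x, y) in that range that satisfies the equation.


The equation is x³ - 15y³ = 3. For fixed y, x³ = 15·y³ + 3, so a solution requires the RHS to be a perfect cube.
Strategy: iterate y from -50 to 50, compute RHS = 15·y³ + 3, and check whether it is a (positive or negative) perfect cube.
Check small values of y:
  y = 0: RHS = 3 is not a perfect cube.
  y = 1: RHS = 18 is not a perfect cube.
  y = -1: RHS = -12 is not a perfect cube.
  y = 2: RHS = 123 is not a perfect cube.
  y = -2: RHS = -117 is not a perfect cube.
  y = 3: RHS = 408 is not a perfect cube.
  y = -3: RHS = -402 is not a perfect cube.
Continuing the search up to |y| = 50 finds no solutions either.
No (x, y) in the scanned range satisfies the equation.

No integer solutions with |y| ≤ 50.


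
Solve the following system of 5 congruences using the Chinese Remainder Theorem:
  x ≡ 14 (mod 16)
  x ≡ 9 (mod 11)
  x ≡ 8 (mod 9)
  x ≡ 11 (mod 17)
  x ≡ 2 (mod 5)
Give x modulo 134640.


Product of moduli M = 16 · 11 · 9 · 17 · 5 = 134640.
Merge one congruence at a time:
  Start: x ≡ 14 (mod 16).
  Combine with x ≡ 9 (mod 11); new modulus lcm = 176.
    Write x = 14 + 16·t and substitute into x ≡ 9 (mod 11): 16·t ≡ 9 − 14 = -5 (mod 11).
    Reduce coefficients mod 11: 5·t ≡ 6 (mod 11).
    The inverse of 5 mod 11 is 9 (since 5·9 = 45 = 4·11 + 1), so t ≡ 9·6 = 54 ≡ 10 (mod 11).
    Then x = 14 + 16·10 = 174, valid modulo lcm(16, 11) = 176: x ≡ 174 (mod 176).
  Combine with x ≡ 8 (mod 9); new modulus lcm = 1584.
    Write x = 174 + 176·t and substitute into x ≡ 8 (mod 9): 176·t ≡ 8 − 174 = -166 (mod 9).
    Reduce coefficients mod 9: 5·t ≡ 5 (mod 9).
    The inverse of 5 mod 9 is 2 (since 5·2 = 10 = 1·9 + 1), so t ≡ 2·5 = 10 ≡ 1 (mod 9).
    Then x = 174 + 176·1 = 350, valid modulo lcm(176, 9) = 1584: x ≡ 350 (mod 1584).
  Combine with x ≡ 11 (mod 17); new modulus lcm = 26928.
    Write x = 350 + 1584·t and substitute into x ≡ 11 (mod 17): 1584·t ≡ 11 − 350 = -339 (mod 17).
    Reduce coefficients mod 17: 3·t ≡ 1 (mod 17).
    The inverse of 3 mod 17 is 6 (since 3·6 = 18 = 1·17 + 1), so t ≡ 6·1 = 6 ≡ 6 (mod 17).
    Then x = 350 + 1584·6 = 9854, valid modulo lcm(1584, 17) = 26928: x ≡ 9854 (mod 26928).
  Combine with x ≡ 2 (mod 5); new modulus lcm = 134640.
    Write x = 9854 + 26928·t and substitute into x ≡ 2 (mod 5): 26928·t ≡ 2 − 9854 = -9852 (mod 5).
    Reduce coefficients mod 5: 3·t ≡ 3 (mod 5).
    The inverse of 3 mod 5 is 2 (since 3·2 = 6 = 1·5 + 1), so t ≡ 2·3 = 6 ≡ 1 (mod 5).
    Then x = 9854 + 26928·1 = 36782, valid modulo lcm(26928, 5) = 134640: x ≡ 36782 (mod 134640).
Verify against each original: 36782 mod 16 = 14, 36782 mod 11 = 9, 36782 mod 9 = 8, 36782 mod 17 = 11, 36782 mod 5 = 2.

x ≡ 36782 (mod 134640).


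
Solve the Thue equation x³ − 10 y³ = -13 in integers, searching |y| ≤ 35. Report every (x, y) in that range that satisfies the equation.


The equation is x³ - 10y³ = -13. For fixed y, x³ = 10·y³ − 13, so a solution requires the RHS to be a perfect cube.
Strategy: iterate y from -35 to 35, compute RHS = 10·y³ − 13, and check whether it is a (positive or negative) perfect cube.
Check small values of y:
  y = 0: RHS = -13 is not a perfect cube.
  y = 1: RHS = -3 is not a perfect cube.
  y = -1: RHS = -23 is not a perfect cube.
  y = 2: RHS = 67 is not a perfect cube.
  y = -2: RHS = -93 is not a perfect cube.
  y = 3: RHS = 257 is not a perfect cube.
  y = -3: RHS = -283 is not a perfect cube.
Continuing the search up to |y| = 35 finds no solutions either.
No (x, y) in the scanned range satisfies the equation.

No integer solutions with |y| ≤ 35.


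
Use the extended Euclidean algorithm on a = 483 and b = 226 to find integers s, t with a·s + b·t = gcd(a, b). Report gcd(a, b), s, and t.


Euclidean algorithm on (483, 226) — divide until remainder is 0:
  483 = 2 · 226 + 31
  226 = 7 · 31 + 9
  31 = 3 · 9 + 4
  9 = 2 · 4 + 1
  4 = 4 · 1 + 0
gcd(483, 226) = 1.
Track Bezout coefficients alongside the remainders: start with r₀ = 483 = a·1 + b·0 (s = 1, t = 0) and r₁ = 226 = a·0 + b·1 (s = 0, t = 1); each new remainder r_{k+1} = r_{k-1} − q_k·r_k inherits s_{k+1} = s_{k-1} − q_k·s_k, t_{k+1} = t_{k-1} − q_k·t_k, so r_k = a·s_k + b·t_k at every step:
  q = 2: r = 31, s = 1 − 2·0 = 1, t = 0 − 2·1 = -2  (check: 483·1 + 226·(-2) = 31)
  q = 7: r = 9, s = 0 − 7·1 = -7, t = 1 − 7·(-2) = 15  (check: 483·(-7) + 226·15 = 9)
  q = 3: r = 4, s = 1 − 3·(-7) = 22, t = -2 − 3·15 = -47  (check: 483·22 + 226·(-47) = 4)
  q = 2: r = 1, s = -7 − 2·22 = -51, t = 15 − 2·(-47) = 109  (check: 483·(-51) + 226·109 = 1)
The row with r = 1 (the gcd) gives the Bezout coefficients s = -51, t = 109.
Result: 483 · (-51) + 226 · (109) = 1.

gcd(483, 226) = 1; s = -51, t = 109 (check: 483·(-51) + 226·109 = 1).


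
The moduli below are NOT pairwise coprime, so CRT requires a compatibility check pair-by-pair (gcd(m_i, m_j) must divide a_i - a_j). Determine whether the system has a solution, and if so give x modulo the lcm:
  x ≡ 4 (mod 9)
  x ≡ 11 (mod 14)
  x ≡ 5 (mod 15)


Moduli 9, 14, 15 are not pairwise coprime, so CRT works modulo lcm(m_i) when all pairwise compatibility conditions hold.
Pairwise compatibility: gcd(m_i, m_j) must divide a_i - a_j for every pair.
Merge one congruence at a time:
  Start: x ≡ 4 (mod 9).
  Combine with x ≡ 11 (mod 14): gcd(9, 14) = 1; 11 - 4 = 7, which IS divisible by 1, so compatible.
    Write x = 4 + 9·t and substitute into x ≡ 11 (mod 14): 9·t ≡ 11 − 4 = 7 (mod 14).
    The inverse of 9 mod 14 is 11 (since 9·11 = 99 = 7·14 + 1), so t ≡ 11·7 = 77 ≡ 7 (mod 14).
    Then x = 4 + 9·7 = 67, valid modulo lcm(9, 14) = 126: x ≡ 67 (mod 126).
  Combine with x ≡ 5 (mod 15): gcd(126, 15) = 3, and 5 - 67 = -62 is NOT divisible by 3.
    ⇒ system is inconsistent (no integer solution).

No solution (the system is inconsistent).


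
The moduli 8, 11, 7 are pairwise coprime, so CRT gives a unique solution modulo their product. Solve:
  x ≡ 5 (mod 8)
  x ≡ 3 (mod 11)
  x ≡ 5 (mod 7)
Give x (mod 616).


Moduli 8, 11, 7 are pairwise coprime; by CRT there is a unique solution modulo M = 8 · 11 · 7 = 616.
Solve pairwise, accumulating the modulus:
  Start with x ≡ 5 (mod 8).
  Combine with x ≡ 3 (mod 11): since gcd(8, 11) = 1, we get a unique residue mod 88.
    Write x = 5 + 8·t and substitute into x ≡ 3 (mod 11): 8·t ≡ 3 − 5 = -2 (mod 11).
    Reduce coefficients mod 11: 8·t ≡ 9 (mod 11).
    The inverse of 8 mod 11 is 7 (since 8·7 = 56 = 5·11 + 1), so t ≡ 7·9 = 63 ≡ 8 (mod 11).
    Then x = 5 + 8·8 = 69, valid modulo lcm(8, 11) = 88: x ≡ 69 (mod 88).
  Combine with x ≡ 5 (mod 7): since gcd(88, 7) = 1, we get a unique residue mod 616.
    Write x = 69 + 88·t and substitute into x ≡ 5 (mod 7): 88·t ≡ 5 − 69 = -64 (mod 7).
    Reduce coefficients mod 7: 4·t ≡ 6 (mod 7).
    The inverse of 4 mod 7 is 2 (since 4·2 = 8 = 1·7 + 1), so t ≡ 2·6 = 12 ≡ 5 (mod 7).
    Then x = 69 + 88·5 = 509, valid modulo lcm(88, 7) = 616: x ≡ 509 (mod 616).
Verify: 509 mod 8 = 5 ✓, 509 mod 11 = 3 ✓, 509 mod 7 = 5 ✓.

x ≡ 509 (mod 616).


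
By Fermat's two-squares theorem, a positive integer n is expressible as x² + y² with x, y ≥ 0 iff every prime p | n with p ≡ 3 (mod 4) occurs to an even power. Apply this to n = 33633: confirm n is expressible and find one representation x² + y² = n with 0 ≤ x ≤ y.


Step 1: Factor n = 33633 = 3^2 · 37 · 101.
Step 2: Check the mod-4 condition on each prime factor: 3 ≡ 3 (mod 4), exponent 2 (must be even); 37 ≡ 1 (mod 4), exponent 1; 101 ≡ 1 (mod 4), exponent 1.
All primes ≡ 3 (mod 4) appear to even exponent (or don't appear), so by the two-squares theorem n IS expressible as a sum of two squares.
Step 3: Build a representation. Group n = k² · m with k = 3 and m = 37 · 101 = 3737 (a product of primes ≡ 1 (mod 4)); a representation of m scales to one of n via (k·x)² + (k·y)² = k²(x² + y²). Each prime p ≡ 1 (mod 4) is itself a sum of two squares; find a² by testing p − a² for a perfect square:
  37: 37 − 1² = 36 = 6² ⇒ 37 = 1² + 6².
  101: 101 − 1² = 100 = 10² ⇒ 101 = 1² + 10².
  Combine using the Brahmagupta–Fibonacci identity (a² + b²)(c² + d²) = (ac − bd)² + (ad + bc)² = (ac + bd)² + (ad − bc)²:
  37 · 101 = 3737: from (1² + 6²)(1² + 10²), take (1·1 − 6·10, 1·10 + 6·1) = (1 − 60, 10 + 6) = (-59, 16); dropping signs (only squares matter) gives (59, 16); check 59² + 16² = 3481 + 256 = 3737 ✓.
  Scale by k = 3: (3·59, 3·16) = (177, 48).
Step 4: Order so x ≤ y and verify: 48² + 177² = 2304 + 31329 = 33633 = n. ✓

n = 33633 = 48² + 177² (one valid representation with x ≤ y).
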